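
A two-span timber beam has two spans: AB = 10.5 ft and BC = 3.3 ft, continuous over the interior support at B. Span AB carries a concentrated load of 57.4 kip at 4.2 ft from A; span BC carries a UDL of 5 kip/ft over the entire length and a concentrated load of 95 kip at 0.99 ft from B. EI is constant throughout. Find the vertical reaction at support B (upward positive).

R_B = 134.4 kip

Take M_B as the redundant. Released structure: two simple spans AB and BC with a hinge at B.
Discontinuity in slope at B on the released structure — sum the simple-span end rotations:
  span AB: point load 57.4 at a = 4.2: Pab(L + a)/(6LEI) = 354.4/EI
  span BC: UDL 5: wL³/(24EI) = 7.487/EI
  span BC: point load 95 at a = 0.99: Pab(L + b)/(6LEI) = 61.56/EI
  relative rotation θ_0 = (354.4 + 69.04)/EI = 423.4/EI
A unit hogging moment at B produces rotation L₁/(3EI) + L₂/(3EI) = 4.6/EI.
Slope continuity at B: θ_0 = M_B·4.6/EI, so M_B = 423.4/4.6 = 92.05 kip·ft (hogging).
Span AB, ΣM about A with M_B applied at B: R_B^{AB}·10.5 = 241.1 + 92.05, so R_B^{AB} = 31.73 kip and R_A = 57.4 − 31.73 = 25.67 kip.
Span BC, ΣM about C: R_B^{BC}·3.3 = 246.7 + 92.05, so R_B^{BC} = 102.6 kip and R_C = 111.5 − 102.6 = 8.856 kip.
R_B = 31.73 + 102.6 = 134.4 kip.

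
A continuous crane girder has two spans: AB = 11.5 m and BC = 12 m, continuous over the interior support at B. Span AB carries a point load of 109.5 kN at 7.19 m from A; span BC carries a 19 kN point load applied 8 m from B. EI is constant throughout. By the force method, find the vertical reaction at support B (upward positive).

R_B = 97.71 kN

Take M_B as the redundant. Released structure: two simple spans AB and BC with a hinge at B.
Rotations at B on the released spans (each span's end-slope, ×1/EI):
  span AB: point load 109.5 at a = 7.19: Pab(L + a)/(6LEI) = 919.1/EI
  span BC: point load 19 at a = 8: Pab(L + b)/(6LEI) = 135.1/EI
  relative rotation θ_0 = (919.1 + 135.1)/EI = 1054/EI
A unit hogging moment at B produces rotation L₁/(3EI) + L₂/(3EI) = 7.833/EI.
Slope continuity at B: θ_0 = M_B·7.833/EI, so M_B = 1054/7.833 = 134.6 kN·m (hogging).
Span AB, ΣM about A with M_B applied at B: R_B^{AB}·11.5 = 787.3 + 134.6, so R_B^{AB} = 80.16 kN and R_A = 109.5 − 80.16 = 29.34 kN.
Span BC, ΣM about C: R_B^{BC}·12 = 76 + 134.6, so R_B^{BC} = 17.55 kN and R_C = 19 − 17.55 = 1.451 kN.
R_B = 80.16 + 17.55 = 97.71 kN.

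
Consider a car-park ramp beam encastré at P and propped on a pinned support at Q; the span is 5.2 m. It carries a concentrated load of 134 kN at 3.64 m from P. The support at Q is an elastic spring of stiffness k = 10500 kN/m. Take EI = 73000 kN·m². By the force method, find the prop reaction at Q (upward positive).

R_Q = 65.76 kN

Take the reaction at Q as the redundant and release it; the primary structure is a cantilever fixed at P.
Primary-structure tip deflection at Q by superposition:
  point load 134 at a = 3.64: Pa²(3L − a)/(6EI) = 3539/EI
Tip deflection under a unit load at Q: L³/(3EI) = 46.87/EI.
With EI = 73000 kN·m²: δ_0 = 0.04848 m and δ_{QQ} = 0.000642 m/kN.
Compatibility — the spring shortens by R_Q/k under the reaction it provides: δ_0 − R_Q·δ_{QQ} = R_Q/k. With 1/k = 0.000095 m/kN, R_Q = δ_0 / (δ_{QQ} + 1/k) = 0.04848 / (0.000642 + 0.000095) = 65.76 kN.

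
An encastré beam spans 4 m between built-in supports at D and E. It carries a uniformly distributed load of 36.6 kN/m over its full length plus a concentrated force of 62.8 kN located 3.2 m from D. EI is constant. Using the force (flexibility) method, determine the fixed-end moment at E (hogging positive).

Take the two fixed-end moments M_D, M_E as redundants; the released structure is the simple span DE.
On the primary (simply-supported) span, the end slopes from the loading are:
  at D: UDL 36.6: wL³/(24EI) = 97.6/EI
  at E: UDL 36.6: wL³/(24EI) = 97.6/EI
  at D: point load 62.8 at a = 3.2: Pab(L + b)/(6LEI) = 32.15/EI
  at E: point load 62.8 at a = 3.2: Pab(L + a)/(6LEI) = 48.23/EI
  θ_D0 = 129.8/EI,  θ_E0 = 145.8/EI
Flexibility coefficients: a unit moment at one end gives L/(3EI) there and L/(6EI) at the far end, so f₁₁ = f₂₂ = 1.333/EI and f₁₂ = f₂₁ = 0.6667/EI.
Compatibility — zero rotation at each built-in end:
  1.333 M_D + 0.6667 M_E = 129.8
  0.6667 M_D + 1.333 M_E = 145.8
Solving the pair gives M_D = 56.84 kN·m and M_E = 80.95 kN·m (hogging).

M_E = 80.95 kN·m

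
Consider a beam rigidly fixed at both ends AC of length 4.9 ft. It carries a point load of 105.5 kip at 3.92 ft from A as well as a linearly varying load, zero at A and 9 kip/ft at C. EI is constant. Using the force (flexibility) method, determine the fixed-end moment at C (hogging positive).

Take the two fixed-end moments M_A, M_C as redundants; the released structure is the simple span AC.
On the primary (simply-supported) span, the end slopes from the loading are:
  at A: point load 105.5 at a = 3.92: Pab(L + b)/(6LEI) = 81.06/EI
  at C: point load 105.5 at a = 3.92: Pab(L + a)/(6LEI) = 121.6/EI
  at A: triangular load, peak 9: 7w₀L³/(360EI) = 20.59/EI
  at C: triangular load, peak 9: w₀L³/(45EI) = 23.53/EI
  θ_A0 = 101.6/EI,  θ_C0 = 145.1/EI
Flexibility coefficients: a unit moment at one end gives L/(3EI) there and L/(6EI) at the far end, so f₁₁ = f₂₂ = 1.633/EI and f₁₂ = f₂₁ = 0.8167/EI.
Compatibility — zero rotation at each built-in end:
  1.633 M_A + 0.8167 M_C = 101.6
  0.8167 M_A + 1.633 M_C = 145.1
Solving the pair gives M_A = 23.75 kip·ft and M_C = 76.97 kip·ft (hogging).

M_C = 76.97 kip·ft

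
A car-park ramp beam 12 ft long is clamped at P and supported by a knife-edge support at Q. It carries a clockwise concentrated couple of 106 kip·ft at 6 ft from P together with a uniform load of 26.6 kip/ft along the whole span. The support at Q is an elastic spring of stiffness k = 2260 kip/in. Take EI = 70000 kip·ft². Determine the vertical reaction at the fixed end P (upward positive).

Take the reaction at Q as the redundant and release it; the primary structure is a cantilever fixed at P.
Primary-structure tip deflection at Q by superposition:
  clockwise couple 106 at a = 6: M₀a(2L − a)/(2EI) = 5724/EI
  UDL 26.6: wL⁴/(8EI) = 68947/EI
  δ_0 = 74671/EI
Tip deflection under a unit load at Q: L³/(3EI) = 576/EI.
With EI = 70000 kip·ft²: δ_0 = 1.0667 ft and δ_{QQ} = 0.008229 ft/kip.
Compatibility — the spring shortens by R_Q/k under the reaction it provides: δ_0 − R_Q·δ_{QQ} = R_Q/k. With 1/k = 1/(2260×12) ft/kip = 0.000037 ft/kip, R_Q = δ_0 / (δ_{QQ} + 1/k) = 1.0667 / (0.008229 + 0.000037) = 129.1 kip.
Vertical equilibrium: R_P = ΣP − R_Q = 319.2 − 129.1 = 190.1 kip.

R_P = 190.1 kip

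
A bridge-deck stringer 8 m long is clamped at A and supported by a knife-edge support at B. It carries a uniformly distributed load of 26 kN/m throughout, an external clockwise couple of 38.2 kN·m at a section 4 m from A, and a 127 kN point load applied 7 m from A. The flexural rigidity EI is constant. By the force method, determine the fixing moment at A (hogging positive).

M_A = 265.7 kN·m

Remove the prop at B; the released (primary) structure is a cantilever built in at A.
Free-end deflection of the primary structure under the applied loading (downward +):
  UDL 26: wL⁴/(8EI) = 13312/EI
  clockwise couple 38.2 at a = 4: M₀a(2L − a)/(2EI) = 916.8/EI
  point load 127 at a = 7: Pa²(3L − a)/(6EI) = 17632/EI
  δ_0 = 31861/EI
Flexibility coefficient — unit upward force at B: δ_{BB} = L³/(3EI) = 170.7/EI.
Compatibility at B: δ_0 − R_B·δ_{BB} = 0, so R_B = 31861/170.7 = 186.7 kN.
Moment equilibrium about A: M_A = Σ(load moments about A) − R_B·L = 1759 − 186.7×8 = 265.7 kN·m.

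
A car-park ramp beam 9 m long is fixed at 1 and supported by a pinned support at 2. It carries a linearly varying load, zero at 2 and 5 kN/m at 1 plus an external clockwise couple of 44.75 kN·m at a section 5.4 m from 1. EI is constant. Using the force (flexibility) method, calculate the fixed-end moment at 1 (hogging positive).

Release the roller at 2. Primary structure: cantilever fixed at 1.
Deflection at 2 on the released cantilever, summing each load's contribution:
  triangular load, peak 5 at the fixed end: w₀L⁴/(30EI) = 1094/EI
  clockwise couple 44.75 at a = 5.4: M₀a(2L − a)/(2EI) = 1522/EI
  δ_0 = 2616/EI
Tip deflection under a unit load at 2: L³/(3EI) = 243/EI.
Compatibility at 2: δ_0 − R_2·δ_{22} = 0, so R_2 = 2616/243 = 10.77 kN.
Moment equilibrium about 1: M_1 = Σ(load moments about 1) − R_2·L = 112.2 − 10.77×9 = 15.37 kN·m.

M_1 = 15.37 kN·m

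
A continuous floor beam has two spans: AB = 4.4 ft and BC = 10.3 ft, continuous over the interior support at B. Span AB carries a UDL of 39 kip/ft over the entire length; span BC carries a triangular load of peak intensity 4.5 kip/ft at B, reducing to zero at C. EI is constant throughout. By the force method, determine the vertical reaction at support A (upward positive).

Take M_B as the redundant. Released structure: two simple spans AB and BC with a hinge at B.
End slopes at the hinge B, treating each span as simply supported:
  span AB: UDL 39: wL³/(24EI) = 138.4/EI
  span BC: triangular load, peak 4.5: w₀L³/(45EI) = 109.3/EI
  relative rotation θ_0 = (138.4 + 109.3)/EI = 247.7/EI
A unit hogging moment at B produces rotation L₁/(3EI) + L₂/(3EI) = 4.9/EI.
Compatibility: M_B·(L₁+L₂)/(3EI) = θ_0, giving M_B = 50.55 kip·ft (hogging).
Span AB, ΣM about A with M_B applied at B: R_B^{AB}·4.4 = 377.5 + 50.55, so R_B^{AB} = 97.29 kip and R_A = 171.6 − 97.29 = 74.31 kip.

R_A = 74.31 kip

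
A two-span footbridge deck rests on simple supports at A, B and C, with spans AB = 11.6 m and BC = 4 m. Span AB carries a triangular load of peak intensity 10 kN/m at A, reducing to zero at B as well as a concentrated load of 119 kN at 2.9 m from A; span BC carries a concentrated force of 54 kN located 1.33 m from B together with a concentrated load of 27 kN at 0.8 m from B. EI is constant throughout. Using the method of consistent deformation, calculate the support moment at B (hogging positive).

Take M_B as the redundant. Released structure: two simple spans AB and BC with a hinge at B.
Rotations at B on the released spans (each span's end-slope, ×1/EI):
  span AB: triangular load, peak 10: 7w₀L³/(360EI) = 303.5/EI
  span AB: point load 119 at a = 2.9: Pab(L + a)/(6LEI) = 625.5/EI
  span BC: point load 54 at a = 1.33: Pab(L + b)/(6LEI) = 53.29/EI
  span BC: point load 27 at a = 0.8: Pab(L + b)/(6LEI) = 20.74/EI
  relative rotation θ_0 = (929 + 74.03)/EI = 1003/EI
A unit hogging moment at B produces rotation L₁/(3EI) + L₂/(3EI) = 5.2/EI.
Slope continuity at B: θ_0 = M_B·5.2/EI, so M_B = 1003/5.2 = 192.9 kN·m (hogging).

M_B = 192.9 kN·m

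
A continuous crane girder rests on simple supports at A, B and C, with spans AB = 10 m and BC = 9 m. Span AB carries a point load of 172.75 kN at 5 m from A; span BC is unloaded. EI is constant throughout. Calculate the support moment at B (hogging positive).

M_B = 170.5 kN·m

Take M_B as the redundant. Released structure: two simple spans AB and BC with a hinge at B.
Rotations at B on the released spans (each span's end-slope, ×1/EI):
  span AB: point load 172.75 at a = 5: Pab(L + a)/(6LEI) = 1080/EI
  relative rotation θ_0 = (1080 + 0)/EI = 1080/EI
A unit hogging moment at B produces rotation L₁/(3EI) + L₂/(3EI) = 6.333/EI.
Compatibility: M_B·(L₁+L₂)/(3EI) = θ_0, giving M_B = 170.5 kN·m (hogging).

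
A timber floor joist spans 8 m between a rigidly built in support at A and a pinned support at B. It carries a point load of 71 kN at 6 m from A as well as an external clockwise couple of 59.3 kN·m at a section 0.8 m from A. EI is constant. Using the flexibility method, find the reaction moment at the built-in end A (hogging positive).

M_A = 109 kN·m

Choose R_B as the redundant. The primary structure is the cantilever fixed at A.
Deflection at B on the released cantilever, summing each load's contribution:
  point load 71 at a = 6: Pa²(3L − a)/(6EI) = 7668/EI
  clockwise couple 59.3 at a = 0.8: M₀a(2L − a)/(2EI) = 360.5/EI
  δ_0 = 8029/EI
Tip deflection under a unit load at B: L³/(3EI) = 170.7/EI.
Compatibility at B: δ_0 − R_B·δ_{BB} = 0, so R_B = 8029/170.7 = 47.04 kN.
Moment equilibrium about A: M_A = Σ(load moments about A) − R_B·L = 485.3 − 47.04×8 = 109 kN·m.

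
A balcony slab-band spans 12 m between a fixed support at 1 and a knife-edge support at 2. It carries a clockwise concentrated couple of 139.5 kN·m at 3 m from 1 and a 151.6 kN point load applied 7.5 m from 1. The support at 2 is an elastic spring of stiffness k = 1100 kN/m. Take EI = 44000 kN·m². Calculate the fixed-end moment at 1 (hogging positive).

M_1 = 401.8 kN·m

Take the reaction at 2 as the redundant and release it; the primary structure is a cantilever fixed at 1.
Downward deflection at the released point 2 due to the loads:
  clockwise couple 139.5 at a = 3: M₀a(2L − a)/(2EI) = 4394/EI
  point load 151.6 at a = 7.5: Pa²(3L − a)/(6EI) = 40506/EI
  δ_0 = 44900/EI
Flexibility coefficient — unit upward force at 2: δ_{22} = L³/(3EI) = 576/EI.
With EI = 44000 kN·m²: δ_0 = 1.0205 m and δ_{22} = 0.013091 m/kN.
Compatibility — the spring shortens by R_2/k under the reaction it provides: δ_0 − R_2·δ_{22} = R_2/k. With 1/k = 0.000909 m/kN, R_2 = δ_0 / (δ_{22} + 1/k) = 1.0205 / (0.013091 + 0.000909) = 72.89 kN.
Moment equilibrium about 1: M_1 = Σ(load moments about 1) − R_2·L = 1276 − 72.89×12 = 401.8 kN·m.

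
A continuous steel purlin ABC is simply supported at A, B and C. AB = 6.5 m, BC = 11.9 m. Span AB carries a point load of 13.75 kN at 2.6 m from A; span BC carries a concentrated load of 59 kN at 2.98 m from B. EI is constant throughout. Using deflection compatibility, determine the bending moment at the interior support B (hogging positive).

M_B = 79.87 kN·m

Insert a hinge at B; M_B is the redundant, and each span becomes simply supported.
Discontinuity in slope at B on the released structure — sum the simple-span end rotations:
  span AB: point load 13.75 at a = 2.6: Pab(L + a)/(6LEI) = 32.53/EI
  span BC: point load 59 at a = 2.98: Pab(L + b)/(6LEI) = 457.3/EI
  relative rotation θ_0 = (32.53 + 457.3)/EI = 489.8/EI
A unit hogging moment at B produces rotation L₁/(3EI) + L₂/(3EI) = 6.133/EI.
Slope continuity at B: θ_0 = M_B·6.133/EI, so M_B = 489.8/6.133 = 79.87 kN·m (hogging).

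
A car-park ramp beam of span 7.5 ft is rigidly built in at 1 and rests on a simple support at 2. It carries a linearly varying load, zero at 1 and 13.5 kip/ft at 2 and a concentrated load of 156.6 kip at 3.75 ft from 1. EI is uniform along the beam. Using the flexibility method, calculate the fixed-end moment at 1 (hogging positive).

M_1 = 264.5 kip·ft

Release the roller at 2. Primary structure: cantilever fixed at 1.
Deflection at 2 on the released cantilever, summing each load's contribution:
  triangular load, peak 13.5 at the free end: 11w₀L⁴/(120EI) = 3916/EI
  point load 156.6 at a = 3.75: Pa²(3L − a)/(6EI) = 6882/EI
  δ_0 = 10797/EI
Tip deflection under a unit load at 2: L³/(3EI) = 140.6/EI.
Compatibility at 2: δ_0 − R_2·δ_{22} = 0, so R_2 = 10797/140.6 = 76.78 kip.
Moment equilibrium about 1: M_1 = Σ(load moments about 1) − R_2·L = 840.4 − 76.78×7.5 = 264.5 kip·ft.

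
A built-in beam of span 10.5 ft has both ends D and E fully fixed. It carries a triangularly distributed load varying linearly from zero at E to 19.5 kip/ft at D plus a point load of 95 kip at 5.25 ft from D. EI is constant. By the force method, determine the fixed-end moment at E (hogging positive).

M_E = 196.3 kip·ft

Release both end moments; the primary structure is a simply-supported span DE with redundants M_D and M_E.
End rotations of the released simple span under the applied load (×1/EI):
  at D: triangular load, peak 19.5: w₀L³/(45EI) = 501.6/EI
  at E: triangular load, peak 19.5: 7w₀L³/(360EI) = 438.9/EI
  at D: point load 95 at a = 5.25: Pab(L + b)/(6LEI) = 654.6/EI
  at E: point load 95 at a = 5.25: Pab(L + a)/(6LEI) = 654.6/EI
  θ_D0 = 1156/EI,  θ_E0 = 1094/EI
Flexibility coefficients: a unit moment at one end gives L/(3EI) there and L/(6EI) at the far end, so f₁₁ = f₂₂ = 3.5/EI and f₁₂ = f₂₁ = 1.75/EI.
Compatibility — zero rotation at each built-in end:
  3.5 M_D + 1.75 M_E = 1156
  1.75 M_D + 3.5 M_E = 1094
Solving the pair gives M_D = 232.2 kip·ft and M_E = 196.3 kip·ft (hogging).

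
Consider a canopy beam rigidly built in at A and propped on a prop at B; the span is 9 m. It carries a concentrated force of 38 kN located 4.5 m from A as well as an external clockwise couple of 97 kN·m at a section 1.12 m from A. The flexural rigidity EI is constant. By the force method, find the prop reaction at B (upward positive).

R_B = 15.65 kN

Remove the prop at B; the released (primary) structure is a cantilever built in at A.
Deflection at B on the released cantilever, summing each load's contribution:
  point load 38 at a = 4.5: Pa²(3L − a)/(6EI) = 2886/EI
  clockwise couple 97 at a = 1.12: M₀a(2L − a)/(2EI) = 916.9/EI
  δ_0 = 3803/EI
Flexibility coefficient — unit upward force at B: δ_{BB} = L³/(3EI) = 243/EI.
Compatibility at B: δ_0 − R_B·δ_{BB} = 0, so R_B = 3803/243 = 15.65 kN.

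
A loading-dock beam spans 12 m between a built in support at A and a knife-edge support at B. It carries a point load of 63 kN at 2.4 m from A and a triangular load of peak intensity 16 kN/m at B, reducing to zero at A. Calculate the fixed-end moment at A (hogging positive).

Release the roller at B. Primary structure: cantilever fixed at A.
Deflection at B on the released cantilever, summing each load's contribution:
  point load 63 at a = 2.4: Pa²(3L − a)/(6EI) = 2032/EI
  triangular load, peak 16 at the free end: 11w₀L⁴/(120EI) = 30413/EI
  δ_0 = 32445/EI
Tip deflection under a unit load at B: L³/(3EI) = 576/EI.
The prop prevents deflection at B: R_B = δ_0/δ_{BB} = 32445/576 = 56.33 kN.
Moment equilibrium about A: M_A = Σ(load moments about A) − R_B·L = 919.2 − 56.33×12 = 243.3 kN·m.

M_A = 243.3 kN·m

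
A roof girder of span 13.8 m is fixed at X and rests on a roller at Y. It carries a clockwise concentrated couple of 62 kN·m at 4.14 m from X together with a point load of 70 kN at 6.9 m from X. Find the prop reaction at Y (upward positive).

R_Y = 25.31 kN

Release the roller at Y. Primary structure: cantilever fixed at X.
Free-end deflection of the primary structure under the applied loading (downward +):
  clockwise couple 62 at a = 4.14: M₀a(2L − a)/(2EI) = 3011/EI
  point load 70 at a = 6.9: Pa²(3L − a)/(6EI) = 19163/EI
  δ_0 = 22174/EI
Tip deflection under a unit load at Y: L³/(3EI) = 876/EI.
The prop prevents deflection at Y: R_Y = δ_0/δ_{YY} = 22174/876 = 25.31 kN.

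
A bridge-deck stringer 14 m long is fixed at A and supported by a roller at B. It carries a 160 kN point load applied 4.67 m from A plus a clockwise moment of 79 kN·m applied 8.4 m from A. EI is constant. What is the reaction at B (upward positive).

R_B = 30.85 kN

Take the reaction at B as the redundant and release it; the primary structure is a cantilever fixed at A.
Primary-structure tip deflection at B by superposition:
  point load 160 at a = 4.67: Pa²(3L − a)/(6EI) = 21710/EI
  clockwise couple 79 at a = 8.4: M₀a(2L − a)/(2EI) = 6503/EI
  δ_0 = 28213/EI
Flexibility coefficient — unit upward force at B: δ_{BB} = L³/(3EI) = 914.7/EI.
Compatibility at B: δ_0 − R_B·δ_{BB} = 0, so R_B = 28213/914.7 = 30.85 kN.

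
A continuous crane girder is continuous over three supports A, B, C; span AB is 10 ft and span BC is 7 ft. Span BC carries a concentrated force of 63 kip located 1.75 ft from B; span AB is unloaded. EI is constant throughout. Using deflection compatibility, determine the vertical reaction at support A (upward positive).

Insert a hinge at B; M_B is the redundant, and each span becomes simply supported.
Discontinuity in slope at B on the released structure — sum the simple-span end rotations:
  span BC: point load 63 at a = 1.75: Pab(L + b)/(6LEI) = 168.8/EI
  relative rotation θ_0 = (0 + 168.8)/EI = 168.8/EI
A unit hogging moment at B produces rotation L₁/(3EI) + L₂/(3EI) = 5.667/EI.
Slope continuity at B: θ_0 = M_B·5.667/EI, so M_B = 168.8/5.667 = 29.79 kip·ft (hogging).
Span AB, ΣM about A with M_B applied at B: R_B^{AB}·10 = 0 + 29.79, so R_B^{AB} = 2.979 kip and R_A = 0 − 2.979 = -2.979 kip.

R_A = -2.979 kip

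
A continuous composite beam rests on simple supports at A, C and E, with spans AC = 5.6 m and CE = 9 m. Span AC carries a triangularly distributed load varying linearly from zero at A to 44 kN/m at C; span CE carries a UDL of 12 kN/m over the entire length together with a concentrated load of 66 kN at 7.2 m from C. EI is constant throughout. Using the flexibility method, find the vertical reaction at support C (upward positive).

Take M_C as the redundant. Released structure: two simple spans AC and CE with a hinge at C.
Rotations at C on the released spans (each span's end-slope, ×1/EI):
  span AC: triangular load, peak 44: w₀L³/(45EI) = 171.7/EI
  span CE: UDL 12: wL³/(24EI) = 364.5/EI
  span CE: point load 66 at a = 7.2: Pab(L + b)/(6LEI) = 171.1/EI
  relative rotation θ_0 = (171.7 + 535.6)/EI = 707.3/EI
A unit hogging moment at C produces rotation L₁/(3EI) + L₂/(3EI) = 4.867/EI.
Slope continuity at C: θ_0 = M_C·4.867/EI, so M_C = 707.3/4.867 = 145.3 kN·m (hogging).
Span AC, ΣM about A with M_C applied at C: R_C^{AC}·5.6 = 459.9 + 145.3, so R_C^{AC} = 108.1 kN and R_A = 123.2 − 108.1 = 15.11 kN.
Span CE, ΣM about E: R_C^{CE}·9 = 604.8 + 145.3, so R_C^{CE} = 83.35 kN and R_E = 174 − 83.35 = 90.65 kN.
R_C = 108.1 + 83.35 = 191.4 kN.

R_C = 191.4 kN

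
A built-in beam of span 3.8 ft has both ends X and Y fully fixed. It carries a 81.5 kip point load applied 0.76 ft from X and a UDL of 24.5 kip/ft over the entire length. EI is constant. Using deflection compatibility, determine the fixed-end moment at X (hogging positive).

Release both end moments; the primary structure is a simply-supported span XY with redundants M_X and M_Y.
Simple-span end rotations at X and Y under the given loads:
  at X: point load 81.5 at a = 0.76: Pab(L + b)/(6LEI) = 56.49/EI
  at Y: point load 81.5 at a = 0.76: Pab(L + a)/(6LEI) = 37.66/EI
  at X: UDL 24.5: wL³/(24EI) = 56.02/EI
  at Y: UDL 24.5: wL³/(24EI) = 56.02/EI
  θ_X0 = 112.5/EI,  θ_Y0 = 93.67/EI
Flexibility coefficients: a unit moment at one end gives L/(3EI) there and L/(6EI) at the far end, so f₁₁ = f₂₂ = 1.267/EI and f₁₂ = f₂₁ = 0.6333/EI.
Compatibility — zero rotation at each built-in end:
  1.267 M_X + 0.6333 M_Y = 112.5
  0.6333 M_X + 1.267 M_Y = 93.67
Solving the pair gives M_X = 69.12 kip·ft and M_Y = 39.39 kip·ft (hogging).

M_X = 69.12 kip·ft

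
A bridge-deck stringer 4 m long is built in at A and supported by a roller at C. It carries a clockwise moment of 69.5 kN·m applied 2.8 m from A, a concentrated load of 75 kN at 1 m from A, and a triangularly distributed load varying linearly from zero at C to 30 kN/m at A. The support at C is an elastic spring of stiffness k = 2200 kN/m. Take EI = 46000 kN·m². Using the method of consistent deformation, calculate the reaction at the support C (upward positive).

Release the roller at C. Primary structure: cantilever fixed at A.
Free-end deflection of the primary structure under the applied loading (downward +):
  clockwise couple 69.5 at a = 2.8: M₀a(2L − a)/(2EI) = 506/EI
  point load 75 at a = 1: Pa²(3L − a)/(6EI) = 137.5/EI
  triangular load, peak 30 at the fixed end: w₀L⁴/(30EI) = 256/EI
  δ_0 = 899.5/EI
Tip deflection under a unit load at C: L³/(3EI) = 21.33/EI.
With EI = 46000 kN·m²: δ_0 = 0.019553 m and δ_{CC} = 0.000464 m/kN.
Compatibility — the spring shortens by R_C/k under the reaction it provides: δ_0 − R_C·δ_{CC} = R_C/k. With 1/k = 0.000455 m/kN, R_C = δ_0 / (δ_{CC} + 1/k) = 0.019553 / (0.000464 + 0.000455) = 21.29 kN.

R_C = 21.29 kN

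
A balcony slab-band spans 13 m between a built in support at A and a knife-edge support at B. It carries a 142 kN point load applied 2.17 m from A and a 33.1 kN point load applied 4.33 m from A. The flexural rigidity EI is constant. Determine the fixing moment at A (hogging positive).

Remove the prop at B; the released (primary) structure is a cantilever built in at A.
Downward deflection at the released point B due to the loads:
  point load 142 at a = 2.17: Pa²(3L − a)/(6EI) = 4104/EI
  point load 33.1 at a = 4.33: Pa²(3L − a)/(6EI) = 3586/EI
  δ_0 = 7690/EI
Flexibility coefficient — unit upward force at B: δ_{BB} = L³/(3EI) = 732.3/EI.
The prop prevents deflection at B: R_B = δ_0/δ_{BB} = 7690/732.3 = 10.5 kN.
Moment equilibrium about A: M_A = Σ(load moments about A) − R_B·L = 451.5 − 10.5×13 = 314.9 kN·m.

M_A = 314.9 kN·m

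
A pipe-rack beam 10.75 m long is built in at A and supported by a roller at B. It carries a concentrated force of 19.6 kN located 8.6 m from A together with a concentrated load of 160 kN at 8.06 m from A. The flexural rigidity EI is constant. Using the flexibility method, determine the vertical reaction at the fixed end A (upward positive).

Remove the prop at B; the released (primary) structure is a cantilever built in at A.
Downward deflection at the released point B due to the loads:
  point load 19.6 at a = 8.6: Pa²(3L − a)/(6EI) = 5714/EI
  point load 160 at a = 8.06: Pa²(3L − a)/(6EI) = 41906/EI
  δ_0 = 47620/EI
Flexibility coefficient — unit upward force at B: δ_{BB} = L³/(3EI) = 414.1/EI.
The prop prevents deflection at B: R_B = δ_0/δ_{BB} = 47620/414.1 = 115 kN.
Vertical equilibrium: R_A = ΣP − R_B = 179.6 − 115 = 64.6 kN.

R_A = 64.6 kN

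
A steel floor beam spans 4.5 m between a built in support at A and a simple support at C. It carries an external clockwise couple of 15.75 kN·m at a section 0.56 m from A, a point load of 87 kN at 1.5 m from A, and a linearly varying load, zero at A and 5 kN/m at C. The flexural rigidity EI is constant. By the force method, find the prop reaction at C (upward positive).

Choose R_C as the redundant. The primary structure is the cantilever fixed at A.
Free-end deflection of the primary structure under the applied loading (downward +):
  clockwise couple 15.75 at a = 0.56: M₀a(2L − a)/(2EI) = 37.22/EI
  point load 87 at a = 1.5: Pa²(3L − a)/(6EI) = 391.5/EI
  triangular load, peak 5 at the free end: 11w₀L⁴/(120EI) = 187.9/EI
  δ_0 = 616.7/EI
Flexibility coefficient — unit upward force at C: δ_{CC} = L³/(3EI) = 30.38/EI.
Compatibility at C: δ_0 − R_C·δ_{CC} = 0, so R_C = 616.7/30.38 = 20.3 kN.

R_C = 20.3 kN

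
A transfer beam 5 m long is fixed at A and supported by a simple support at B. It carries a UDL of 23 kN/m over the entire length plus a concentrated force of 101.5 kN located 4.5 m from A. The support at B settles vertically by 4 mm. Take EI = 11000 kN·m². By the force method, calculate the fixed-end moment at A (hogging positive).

Take the reaction at B as the redundant and release it; the primary structure is a cantilever fixed at A.
Primary-structure tip deflection at B by superposition:
  UDL 23: wL⁴/(8EI) = 1797/EI
  point load 101.5 at a = 4.5: Pa²(3L − a)/(6EI) = 3597/EI
  δ_0 = 5394/EI
Flexibility coefficient — unit upward force at B: δ_{BB} = L³/(3EI) = 41.67/EI.
With EI = 11000 kN·m²: δ_0 = 0.49034 m and δ_{BB} = 0.003788 m/kN.
Compatibility — the beam at B must follow the support down by 0.004 m: δ_0 − R_B·δ_{BB} = 0.004, so R_B = (0.49034 − 0.004)/0.003788 = 128.4 kN.
Moment equilibrium about A: M_A = Σ(load moments about A) − R_B·L = 744.2 − 128.4×5 = 102.3 kN·m.

M_A = 102.3 kN·m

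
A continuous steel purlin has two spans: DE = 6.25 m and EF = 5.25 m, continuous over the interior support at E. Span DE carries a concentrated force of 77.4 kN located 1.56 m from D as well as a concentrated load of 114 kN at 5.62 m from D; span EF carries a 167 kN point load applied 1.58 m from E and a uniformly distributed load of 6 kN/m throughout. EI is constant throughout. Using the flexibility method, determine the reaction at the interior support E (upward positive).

Release continuity at E by inserting a hinge; the redundant is the internal moment M_E. The primary structure is two simply-supported spans DE and EF.
Discontinuity in slope at E on the released structure — sum the simple-span end rotations:
  span DE: point load 77.4 at a = 1.56: Pab(L + a)/(6LEI) = 117.9/EI
  span DE: point load 114 at a = 5.62: Pab(L + a)/(6LEI) = 127.8/EI
  span EF: point load 167 at a = 1.58: Pab(L + b)/(6LEI) = 274.2/EI
  span EF: UDL 6: wL³/(24EI) = 36.18/EI
  relative rotation θ_0 = (245.7 + 310.4)/EI = 556.1/EI
A unit hogging moment at E produces rotation L₁/(3EI) + L₂/(3EI) = 3.833/EI.
Compatibility: M_E·(L₁+L₂)/(3EI) = θ_0, giving M_E = 145.1 kN·m (hogging).
Span DE, ΣM about D with M_E applied at E: R_E^{DE}·6.25 = 761.4 + 145.1, so R_E^{DE} = 145 kN and R_D = 191.4 − 145 = 46.36 kN.
Span EF, ΣM about F: R_E^{EF}·5.25 = 695.6 + 145.1, so R_E^{EF} = 160.1 kN and R_F = 198.5 − 160.1 = 38.38 kN.
R_E = 145 + 160.1 = 305.2 kN.

R_E = 305.2 kN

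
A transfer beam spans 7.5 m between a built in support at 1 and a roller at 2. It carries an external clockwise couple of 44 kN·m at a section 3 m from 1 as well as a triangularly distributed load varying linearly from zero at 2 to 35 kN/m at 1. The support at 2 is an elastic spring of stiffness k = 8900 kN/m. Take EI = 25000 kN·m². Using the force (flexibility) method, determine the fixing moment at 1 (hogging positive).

Remove the prop at 2; the released (primary) structure is a cantilever built in at 1.
Free-end deflection of the primary structure under the applied loading (downward +):
  clockwise couple 44 at a = 3: M₀a(2L − a)/(2EI) = 792/EI
  triangular load, peak 35 at the fixed end: w₀L⁴/(30EI) = 3691/EI
  δ_0 = 4483/EI
Flexibility coefficient — unit upward force at 2: δ_{22} = L³/(3EI) = 140.6/EI.
With EI = 25000 kN·m²: δ_0 = 0.17934 m and δ_{22} = 0.005625 m/kN.
Compatibility — the spring shortens by R_2/k under the reaction it provides: δ_0 − R_2·δ_{22} = R_2/k. With 1/k = 0.000112 m/kN, R_2 = δ_0 / (δ_{22} + 1/k) = 0.17934 / (0.005625 + 0.000112) = 31.26 kN.
Moment equilibrium about 1: M_1 = Σ(load moments about 1) − R_2·L = 372.1 − 31.26×7.5 = 137.7 kN·m.

M_1 = 137.7 kN·m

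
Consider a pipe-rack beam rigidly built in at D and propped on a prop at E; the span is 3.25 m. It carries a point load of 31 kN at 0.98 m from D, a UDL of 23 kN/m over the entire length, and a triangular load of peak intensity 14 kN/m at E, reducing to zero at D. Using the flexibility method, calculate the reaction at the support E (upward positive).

R_E = 44.35 kN

Take the reaction at E as the redundant and release it; the primary structure is a cantilever fixed at D.
Primary-structure tip deflection at E by superposition:
  point load 31 at a = 0.98: Pa²(3L − a)/(6EI) = 43.52/EI
  UDL 23: wL⁴/(8EI) = 320.8/EI
  triangular load, peak 14 at the free end: 11w₀L⁴/(120EI) = 143.2/EI
  δ_0 = 507.4/EI
Flexibility coefficient — unit upward force at E: δ_{EE} = L³/(3EI) = 11.44/EI.
The prop prevents deflection at E: R_E = δ_0/δ_{EE} = 507.4/11.44 = 44.35 kN.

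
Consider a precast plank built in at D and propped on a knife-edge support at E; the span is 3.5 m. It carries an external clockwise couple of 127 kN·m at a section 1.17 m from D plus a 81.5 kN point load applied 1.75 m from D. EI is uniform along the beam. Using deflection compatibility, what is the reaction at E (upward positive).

Take the reaction at E as the redundant and release it; the primary structure is a cantilever fixed at D.
Primary-structure tip deflection at E by superposition:
  clockwise couple 127 at a = 1.17: M₀a(2L − a)/(2EI) = 433.1/EI
  point load 81.5 at a = 1.75: Pa²(3L − a)/(6EI) = 364/EI
  δ_0 = 797.1/EI
Flexibility coefficient — unit upward force at E: δ_{EE} = L³/(3EI) = 14.29/EI.
Compatibility at E: δ_0 − R_E·δ_{EE} = 0, so R_E = 797.1/14.29 = 55.78 kN.

R_E = 55.78 kN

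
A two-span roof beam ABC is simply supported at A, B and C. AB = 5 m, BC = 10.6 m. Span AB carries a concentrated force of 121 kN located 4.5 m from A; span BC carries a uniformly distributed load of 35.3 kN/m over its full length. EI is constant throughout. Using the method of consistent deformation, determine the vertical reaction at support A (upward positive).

Insert a hinge at B; M_B is the redundant, and each span becomes simply supported.
Discontinuity in slope at B on the released structure — sum the simple-span end rotations:
  span AB: point load 121 at a = 4.5: Pab(L + a)/(6LEI) = 86.21/EI
  span BC: UDL 35.3: wL³/(24EI) = 1752/EI
  relative rotation θ_0 = (86.21 + 1752)/EI = 1838/EI
A unit hogging moment at B produces rotation L₁/(3EI) + L₂/(3EI) = 5.2/EI.
Slope continuity at B: θ_0 = M_B·5.2/EI, so M_B = 1838/5.2 = 353.5 kN·m (hogging).
Span AB, ΣM about A with M_B applied at B: R_B^{AB}·5 = 544.5 + 353.5, so R_B^{AB} = 179.6 kN and R_A = 121 − 179.6 = -58.59 kN.

R_A = -58.59 kN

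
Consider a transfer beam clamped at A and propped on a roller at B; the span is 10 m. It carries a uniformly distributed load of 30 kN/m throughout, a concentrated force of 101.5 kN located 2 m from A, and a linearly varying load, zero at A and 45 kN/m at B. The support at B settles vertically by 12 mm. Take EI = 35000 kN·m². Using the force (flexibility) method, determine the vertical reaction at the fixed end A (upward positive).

R_A = 385.8 kN

Release the roller at B. Primary structure: cantilever fixed at A.
Free-end deflection of the primary structure under the applied loading (downward +):
  UDL 30: wL⁴/(8EI) = 37500/EI
  point load 101.5 at a = 2: Pa²(3L − a)/(6EI) = 1895/EI
  triangular load, peak 45 at the free end: 11w₀L⁴/(120EI) = 41250/EI
  δ_0 = 80645/EI
Tip deflection under a unit load at B: L³/(3EI) = 333.3/EI.
With EI = 35000 kN·m²: δ_0 = 2.3041 m and δ_{BB} = 0.009524 m/kN.
Compatibility — the beam at B must follow the support down by 0.012 m: δ_0 − R_B·δ_{BB} = 0.012, so R_B = (2.3041 − 0.012)/0.009524 = 240.7 kN.
Vertical equilibrium: R_A = ΣP − R_B = 626.5 − 240.7 = 385.8 kN.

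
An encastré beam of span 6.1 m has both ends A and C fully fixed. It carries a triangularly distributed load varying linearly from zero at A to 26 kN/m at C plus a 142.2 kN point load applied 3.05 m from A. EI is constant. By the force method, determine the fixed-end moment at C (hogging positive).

Release both end moments; the primary structure is a simply-supported span AC with redundants M_A and M_C.
Simple-span end rotations at A and C under the given loads:
  at A: triangular load, peak 26: 7w₀L³/(360EI) = 114.8/EI
  at C: triangular load, peak 26: w₀L³/(45EI) = 131.1/EI
  at A: point load 142.2 at a = 3.05: Pab(L + b)/(6LEI) = 330.7/EI
  at C: point load 142.2 at a = 3.05: Pab(L + a)/(6LEI) = 330.7/EI
  θ_A0 = 445.5/EI,  θ_C0 = 461.8/EI
Flexibility coefficients: a unit moment at one end gives L/(3EI) there and L/(6EI) at the far end, so f₁₁ = f₂₂ = 2.033/EI and f₁₂ = f₂₁ = 1.017/EI.
Compatibility — zero rotation at each built-in end:
  2.033 M_A + 1.017 M_C = 445.5
  1.017 M_A + 2.033 M_C = 461.8
Solving the pair gives M_A = 140.7 kN·m and M_C = 156.8 kN·m (hogging).

M_C = 156.8 kN·m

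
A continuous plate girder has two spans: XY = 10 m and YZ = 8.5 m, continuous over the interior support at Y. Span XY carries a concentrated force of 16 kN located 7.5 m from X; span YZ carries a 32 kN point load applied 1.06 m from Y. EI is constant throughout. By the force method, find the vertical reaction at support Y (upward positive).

R_Y = 45.88 kN

Insert a hinge at Y; M_Y is the redundant, and each span becomes simply supported.
Rotations at Y on the released spans (each span's end-slope, ×1/EI):
  span XY: point load 16 at a = 7.5: Pab(L + a)/(6LEI) = 87.5/EI
  span YZ: point load 32 at a = 1.06: Pab(L + b)/(6LEI) = 78.88/EI
  relative rotation θ_0 = (87.5 + 78.88)/EI = 166.4/EI
A unit hogging moment at Y produces rotation L₁/(3EI) + L₂/(3EI) = 6.167/EI.
Slope continuity at Y: θ_0 = M_Y·6.167/EI, so M_Y = 166.4/6.167 = 26.98 kN·m (hogging).
Span XY, ΣM about X with M_Y applied at Y: R_Y^{XY}·10 = 120 + 26.98, so R_Y^{XY} = 14.7 kN and R_X = 16 − 14.7 = 1.302 kN.
Span YZ, ΣM about Z: R_Y^{YZ}·8.5 = 238.1 + 26.98, so R_Y^{YZ} = 31.18 kN and R_Z = 32 − 31.18 = 0.8165 kN.
R_Y = 14.7 + 31.18 = 45.88 kN.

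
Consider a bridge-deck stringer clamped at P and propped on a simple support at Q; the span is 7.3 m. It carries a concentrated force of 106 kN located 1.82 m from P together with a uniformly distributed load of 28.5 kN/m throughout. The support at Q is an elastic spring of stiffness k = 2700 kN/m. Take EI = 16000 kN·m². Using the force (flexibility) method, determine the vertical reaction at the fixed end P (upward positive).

R_P = 230.8 kN

Remove the prop at Q; the released (primary) structure is a cantilever built in at P.
Free-end deflection of the primary structure under the applied loading (downward +):
  point load 106 at a = 1.82: Pa²(3L − a)/(6EI) = 1175/EI
  UDL 28.5: wL⁴/(8EI) = 10117/EI
  δ_0 = 11292/EI
Tip deflection under a unit load at Q: L³/(3EI) = 129.7/EI.
With EI = 16000 kN·m²: δ_0 = 0.70575 m and δ_{QQ} = 0.008105 m/kN.
Compatibility — the spring shortens by R_Q/k under the reaction it provides: δ_0 − R_Q·δ_{QQ} = R_Q/k. With 1/k = 0.00037 m/kN, R_Q = δ_0 / (δ_{QQ} + 1/k) = 0.70575 / (0.008105 + 0.00037) = 83.27 kN.
Vertical equilibrium: R_P = ΣP − R_Q = 314.1 − 83.27 = 230.8 kN.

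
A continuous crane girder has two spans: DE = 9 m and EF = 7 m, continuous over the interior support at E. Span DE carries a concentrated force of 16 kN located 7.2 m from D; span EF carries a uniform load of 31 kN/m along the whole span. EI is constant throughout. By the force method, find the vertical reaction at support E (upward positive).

Insert a hinge at E; M_E is the redundant, and each span becomes simply supported.
Rotations at E on the released spans (each span's end-slope, ×1/EI):
  span DE: point load 16 at a = 7.2: Pab(L + a)/(6LEI) = 62.21/EI
  span EF: UDL 31: wL³/(24EI) = 443/EI
  relative rotation θ_0 = (62.21 + 443)/EI = 505.2/EI
A unit hogging moment at E produces rotation L₁/(3EI) + L₂/(3EI) = 5.333/EI.
Compatibility: M_E·(L₁+L₂)/(3EI) = θ_0, giving M_E = 94.73 kN·m (hogging).
Span DE, ΣM about D with M_E applied at E: R_E^{DE}·9 = 115.2 + 94.73, so R_E^{DE} = 23.33 kN and R_D = 16 − 23.33 = -7.326 kN.
Span EF, ΣM about F: R_E^{EF}·7 = 759.5 + 94.73, so R_E^{EF} = 122 kN and R_F = 217 − 122 = 94.97 kN.
R_E = 23.33 + 122 = 145.4 kN.

R_E = 145.4 kN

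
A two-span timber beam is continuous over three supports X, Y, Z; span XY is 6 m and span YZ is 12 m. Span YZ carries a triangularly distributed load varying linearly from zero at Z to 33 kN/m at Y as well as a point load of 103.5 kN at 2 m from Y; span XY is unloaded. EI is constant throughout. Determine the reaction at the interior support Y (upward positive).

Take M_Y as the redundant. Released structure: two simple spans XY and YZ with a hinge at Y.
Rotations at Y on the released spans (each span's end-slope, ×1/EI):
  span YZ: triangular load, peak 33: w₀L³/(45EI) = 1267/EI
  span YZ: point load 103.5 at a = 2: Pab(L + b)/(6LEI) = 632.5/EI
  relative rotation θ_0 = (0 + 1900)/EI = 1900/EI
A unit hogging moment at Y produces rotation L₁/(3EI) + L₂/(3EI) = 6/EI.
Slope continuity at Y: θ_0 = M_Y·6/EI, so M_Y = 1900/6 = 316.6 kN·m (hogging).
Span XY, ΣM about X with M_Y applied at Y: R_Y^{XY}·6 = 0 + 316.6, so R_Y^{XY} = 52.77 kN and R_X = 0 − 52.77 = -52.77 kN.
Span YZ, ΣM about Z: R_Y^{YZ}·12 = 2619 + 316.6, so R_Y^{YZ} = 244.6 kN and R_Z = 301.5 − 244.6 = 56.87 kN.
R_Y = 52.77 + 244.6 = 297.4 kN.

R_Y = 297.4 kN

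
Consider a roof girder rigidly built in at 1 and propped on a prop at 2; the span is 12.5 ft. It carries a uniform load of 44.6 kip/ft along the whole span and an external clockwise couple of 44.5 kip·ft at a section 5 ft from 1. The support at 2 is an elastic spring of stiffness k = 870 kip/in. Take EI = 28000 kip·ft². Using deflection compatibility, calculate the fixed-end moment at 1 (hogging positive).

Take the reaction at 2 as the redundant and release it; the primary structure is a cantilever fixed at 1.
Downward deflection at the released point 2 due to the loads:
  UDL 44.6: wL⁴/(8EI) = 136108/EI
  clockwise couple 44.5 at a = 5: M₀a(2L − a)/(2EI) = 2225/EI
  δ_0 = 138333/EI
Flexibility coefficient — unit upward force at 2: δ_{22} = L³/(3EI) = 651/EI.
With EI = 28000 kip·ft²: δ_0 = 4.9405 ft and δ_{22} = 0.023251 ft/kip.
Compatibility — the spring shortens by R_2/k under the reaction it provides: δ_0 − R_2·δ_{22} = R_2/k. With 1/k = 1/(870×12) ft/kip = 0.000096 ft/kip, R_2 = δ_0 / (δ_{22} + 1/k) = 4.9405 / (0.023251 + 0.000096) = 211.6 kip.
Moment equilibrium about 1: M_1 = Σ(load moments about 1) − R_2·L = 3529 − 211.6×12.5 = 883.8 kip·ft.

M_1 = 883.8 kip·ft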